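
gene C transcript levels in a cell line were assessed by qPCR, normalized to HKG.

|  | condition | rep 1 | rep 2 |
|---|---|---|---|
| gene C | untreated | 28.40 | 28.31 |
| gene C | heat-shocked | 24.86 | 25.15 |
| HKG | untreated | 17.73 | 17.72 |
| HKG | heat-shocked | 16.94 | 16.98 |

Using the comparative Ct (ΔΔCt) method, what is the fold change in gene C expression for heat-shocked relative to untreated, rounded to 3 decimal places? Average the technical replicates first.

Mean Ct: gene C untreated 28.355; gene C heat-shocked 25.005; HKG untreated 17.725; HKG heat-shocked 16.960
ΔCt(untreated) = 28.355 − 17.725 = 10.630
ΔCt(heat-shocked) = 25.005 − 16.960 = 8.045
ΔΔCt = 8.045 − 10.630 = -2.585
Fold change = 2^(−(-2.585)) = 2^2.585 = 6.0002

6.000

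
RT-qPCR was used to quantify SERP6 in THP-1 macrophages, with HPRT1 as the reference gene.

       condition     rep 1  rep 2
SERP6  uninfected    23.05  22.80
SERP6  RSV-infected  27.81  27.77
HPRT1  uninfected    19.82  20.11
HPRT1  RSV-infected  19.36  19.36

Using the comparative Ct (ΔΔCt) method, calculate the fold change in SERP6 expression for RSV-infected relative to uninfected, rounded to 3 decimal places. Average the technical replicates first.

Mean Ct: SERP6 uninfected 22.925; SERP6 RSV-infected 27.790; HPRT1 uninfected 19.965; HPRT1 RSV-infected 19.360
ΔCt(uninfected) = 22.925 − 19.965 = 2.960
ΔCt(RSV-infected) = 27.790 − 19.360 = 8.430
ΔΔCt = 8.430 − 2.960 = 5.470
Fold change = 2^(−5.470) = 0.0226

0.023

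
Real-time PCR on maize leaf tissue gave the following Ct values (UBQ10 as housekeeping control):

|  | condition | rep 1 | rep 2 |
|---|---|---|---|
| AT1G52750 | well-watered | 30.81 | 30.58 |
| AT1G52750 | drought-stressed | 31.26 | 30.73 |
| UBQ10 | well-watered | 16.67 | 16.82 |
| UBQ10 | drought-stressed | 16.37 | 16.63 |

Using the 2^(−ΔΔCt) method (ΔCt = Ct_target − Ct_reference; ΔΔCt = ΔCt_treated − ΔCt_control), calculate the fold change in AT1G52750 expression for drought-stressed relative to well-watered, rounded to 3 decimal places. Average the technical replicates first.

Mean Ct: AT1G52750 well-watered 30.695; AT1G52750 drought-stressed 30.995; UBQ10 well-watered 16.745; UBQ10 drought-stressed 16.500
ΔCt(well-watered) = 30.695 − 16.745 = 13.950
ΔCt(drought-stressed) = 30.995 − 16.500 = 14.495
ΔΔCt = 14.495 − 13.950 = 0.545
Fold change = 2^(−0.545) = 0.6854

0.685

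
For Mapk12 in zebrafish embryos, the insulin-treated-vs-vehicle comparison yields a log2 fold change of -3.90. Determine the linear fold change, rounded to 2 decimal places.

0.07

Fold change = 2^(-3.90) = 0.067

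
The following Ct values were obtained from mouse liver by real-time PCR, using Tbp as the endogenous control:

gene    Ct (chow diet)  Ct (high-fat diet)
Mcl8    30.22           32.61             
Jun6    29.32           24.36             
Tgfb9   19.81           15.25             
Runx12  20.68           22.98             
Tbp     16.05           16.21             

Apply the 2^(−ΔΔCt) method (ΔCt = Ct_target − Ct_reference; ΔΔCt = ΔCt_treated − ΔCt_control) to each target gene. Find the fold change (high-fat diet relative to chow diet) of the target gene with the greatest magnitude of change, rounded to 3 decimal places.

34.776

Mcl8: ΔΔCt = (32.61−16.21) − (30.22−16.05) = 16.40 − 14.17 = 2.23; fold change = 2^-2.23 = 0.213
Jun6: ΔΔCt = (24.36−16.21) − (29.32−16.05) = 8.15 − 13.27 = -5.12; fold change = 2^5.12 = 34.776
Tgfb9: ΔΔCt = (15.25−16.21) − (19.81−16.05) = -0.96 − 3.76 = -4.72; fold change = 2^4.72 = 26.355
Runx12: ΔΔCt = (22.98−16.21) − (20.68−16.05) = 6.77 − 4.63 = 2.14; fold change = 2^-2.14 = 0.227
Jun6 has the largest |ΔΔCt| = 5.12.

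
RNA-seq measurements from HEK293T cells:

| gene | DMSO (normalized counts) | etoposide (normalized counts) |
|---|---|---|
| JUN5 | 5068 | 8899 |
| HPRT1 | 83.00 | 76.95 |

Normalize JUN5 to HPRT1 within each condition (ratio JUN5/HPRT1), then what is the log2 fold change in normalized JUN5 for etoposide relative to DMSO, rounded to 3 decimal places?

JUN5/HPRT1 (DMSO) = 5068 / 83.00 = 61.06
JUN5/HPRT1 (etoposide) = 8899 / 76.95 = 115.65
Fold change = 115.65 / 61.06 = 1.8940
log2(1.8940) = 0.9214

0.921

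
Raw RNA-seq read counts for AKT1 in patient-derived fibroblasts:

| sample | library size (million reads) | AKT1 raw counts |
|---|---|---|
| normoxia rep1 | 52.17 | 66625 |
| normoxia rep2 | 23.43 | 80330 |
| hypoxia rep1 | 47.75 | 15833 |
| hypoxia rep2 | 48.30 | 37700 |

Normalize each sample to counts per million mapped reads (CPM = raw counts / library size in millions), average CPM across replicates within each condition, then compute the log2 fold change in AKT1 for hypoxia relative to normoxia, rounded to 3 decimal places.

-2.081

CPM(normoxia rep1) = 66625 / 52.17 = 1277.0749
CPM(normoxia rep2) = 80330 / 23.43 = 3428.5105
CPM(hypoxia rep1) = 15833 / 47.75 = 331.5812
CPM(hypoxia rep2) = 37700 / 48.30 = 780.5383
mean CPM(normoxia) = 2352.7927; mean CPM(hypoxia) = 556.0597
Fold change = 556.0597 / 2352.7927 = 0.23634
log2(0.23634) = -2.0811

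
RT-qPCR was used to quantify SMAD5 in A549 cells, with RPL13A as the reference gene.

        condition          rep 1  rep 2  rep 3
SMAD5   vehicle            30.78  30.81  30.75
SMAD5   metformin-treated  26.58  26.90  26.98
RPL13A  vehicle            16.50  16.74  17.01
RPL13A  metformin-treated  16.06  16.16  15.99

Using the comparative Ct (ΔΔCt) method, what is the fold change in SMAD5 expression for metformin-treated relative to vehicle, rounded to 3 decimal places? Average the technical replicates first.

9.714

Mean Ct: SMAD5 vehicle 30.780; SMAD5 metformin-treated 26.820; RPL13A vehicle 16.750; RPL13A metformin-treated 16.070
ΔCt(vehicle) = 30.780 − 16.750 = 14.030
ΔCt(metformin-treated) = 26.820 − 16.070 = 10.750
ΔΔCt = 10.750 − 14.030 = -3.280
Fold change = 2^(−(-3.280)) = 2^3.280 = 9.7136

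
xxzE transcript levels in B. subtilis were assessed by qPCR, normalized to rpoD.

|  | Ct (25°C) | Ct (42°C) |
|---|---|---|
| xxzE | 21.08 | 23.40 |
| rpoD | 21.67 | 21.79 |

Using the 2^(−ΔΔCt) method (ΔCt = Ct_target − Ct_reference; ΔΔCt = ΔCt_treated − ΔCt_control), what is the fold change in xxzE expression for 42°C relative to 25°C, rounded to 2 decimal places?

0.22

ΔCt(25°C) = 21.080 − 21.670 = -0.590
ΔCt(42°C) = 23.400 − 21.790 = 1.610
ΔΔCt = 1.610 − (-0.590) = 2.200
Fold change = 2^(−2.200) = 0.218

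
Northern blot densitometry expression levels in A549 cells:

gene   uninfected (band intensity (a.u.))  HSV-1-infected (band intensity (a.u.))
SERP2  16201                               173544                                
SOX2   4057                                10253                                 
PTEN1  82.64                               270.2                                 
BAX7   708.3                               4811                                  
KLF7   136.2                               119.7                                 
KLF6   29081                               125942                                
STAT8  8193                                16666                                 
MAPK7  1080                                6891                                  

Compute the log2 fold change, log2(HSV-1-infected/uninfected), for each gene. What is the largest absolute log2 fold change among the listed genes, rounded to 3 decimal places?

log2(173544/16201) = 3.421  (SERP2)
log2(10253/4057) = 1.338  (SOX2)
log2(270.2/82.64) = 1.709  (PTEN1)
log2(4811/708.3) = 2.764  (BAX7)
log2(119.7/136.2) = -0.186  (KLF7)
log2(125942/29081) = 2.115  (KLF6)
log2(16666/8193) = 1.024  (STAT8)
log2(6891/1080) = 2.674  (MAPK7)
The largest magnitude belongs to SERP2.

3.421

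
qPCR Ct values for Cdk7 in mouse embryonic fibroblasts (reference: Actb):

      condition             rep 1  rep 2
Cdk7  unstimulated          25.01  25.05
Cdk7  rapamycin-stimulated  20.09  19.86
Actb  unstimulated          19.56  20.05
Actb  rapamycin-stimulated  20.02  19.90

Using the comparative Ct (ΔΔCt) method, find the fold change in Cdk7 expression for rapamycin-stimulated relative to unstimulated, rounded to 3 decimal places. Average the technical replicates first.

37.014

Mean Ct: Cdk7 unstimulated 25.030; Cdk7 rapamycin-stimulated 19.975; Actb unstimulated 19.805; Actb rapamycin-stimulated 19.960
ΔCt(unstimulated) = 25.030 − 19.805 = 5.225
ΔCt(rapamycin-stimulated) = 19.975 − 19.960 = 0.015
ΔΔCt = 0.015 − 5.225 = -5.210
Fold change = 2^(−(-5.210)) = 2^5.210 = 37.0140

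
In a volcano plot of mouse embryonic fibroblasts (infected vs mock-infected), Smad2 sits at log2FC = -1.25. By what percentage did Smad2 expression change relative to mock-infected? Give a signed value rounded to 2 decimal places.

Fold change = 2^(-1.25) = 0.4204
Percent change = (FC − 1) × 100% = (0.4204 − 1) × 100 = -57.96%

-57.96%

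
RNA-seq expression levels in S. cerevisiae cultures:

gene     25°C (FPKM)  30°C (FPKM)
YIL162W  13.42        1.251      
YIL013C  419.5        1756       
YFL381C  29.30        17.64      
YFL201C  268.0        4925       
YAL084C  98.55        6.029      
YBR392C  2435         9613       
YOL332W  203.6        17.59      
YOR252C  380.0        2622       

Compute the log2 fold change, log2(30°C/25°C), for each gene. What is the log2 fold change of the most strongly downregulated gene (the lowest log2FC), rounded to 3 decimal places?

log2(1.251/13.42) = -3.423  (YIL162W)
log2(1756/419.5) = 2.066  (YIL013C)
log2(17.64/29.30) = -0.732  (YFL381C)
log2(4925/268.0) = 4.200  (YFL201C)
log2(6.029/98.55) = -4.031  (YAL084C)
log2(9613/2435) = 1.981  (YBR392C)
log2(17.59/203.6) = -3.533  (YOL332W)
log2(2622/380.0) = 2.787  (YOR252C)
YAL084C is most strongly downregulated.

-4.031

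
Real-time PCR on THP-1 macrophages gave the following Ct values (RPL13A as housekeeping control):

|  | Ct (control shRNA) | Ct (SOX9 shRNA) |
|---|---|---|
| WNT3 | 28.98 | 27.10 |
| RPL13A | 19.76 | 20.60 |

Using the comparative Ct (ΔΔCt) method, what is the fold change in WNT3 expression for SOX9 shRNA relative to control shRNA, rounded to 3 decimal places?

6.589

ΔCt(control shRNA) = 28.980 − 19.760 = 9.220
ΔCt(SOX9 shRNA) = 27.100 − 20.600 = 6.500
ΔΔCt = 6.500 − 9.220 = -2.720
Fold change = 2^(−(-2.720)) = 2^2.720 = 6.5887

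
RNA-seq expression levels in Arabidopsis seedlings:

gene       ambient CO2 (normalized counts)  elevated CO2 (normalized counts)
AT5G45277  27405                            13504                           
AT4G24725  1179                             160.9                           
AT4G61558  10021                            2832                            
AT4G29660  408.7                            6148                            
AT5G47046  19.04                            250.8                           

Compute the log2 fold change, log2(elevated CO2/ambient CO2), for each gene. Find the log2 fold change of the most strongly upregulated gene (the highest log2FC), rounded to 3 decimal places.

3.911

log2(13504/27405) = -1.021  (AT5G45277)
log2(160.9/1179) = -2.873  (AT4G24725)
log2(2832/10021) = -1.823  (AT4G61558)
log2(6148/408.7) = 3.911  (AT4G29660)
log2(250.8/19.04) = 3.719  (AT5G47046)
AT4G29660 is most strongly upregulated.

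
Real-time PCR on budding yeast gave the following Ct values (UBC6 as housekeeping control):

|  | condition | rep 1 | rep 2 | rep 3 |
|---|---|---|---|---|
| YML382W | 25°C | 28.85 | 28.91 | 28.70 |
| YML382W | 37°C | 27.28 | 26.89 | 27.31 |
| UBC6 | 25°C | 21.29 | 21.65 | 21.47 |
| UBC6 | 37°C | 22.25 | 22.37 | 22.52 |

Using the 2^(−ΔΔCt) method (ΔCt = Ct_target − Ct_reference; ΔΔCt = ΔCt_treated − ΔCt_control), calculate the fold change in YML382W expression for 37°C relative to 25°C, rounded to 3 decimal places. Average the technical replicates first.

5.938

Mean Ct: YML382W 25°C 28.820; YML382W 37°C 27.160; UBC6 25°C 21.470; UBC6 37°C 22.380
ΔCt(25°C) = 28.820 − 21.470 = 7.350
ΔCt(37°C) = 27.160 − 22.380 = 4.780
ΔΔCt = 4.780 − 7.350 = -2.570
Fold change = 2^(−(-2.570)) = 2^2.570 = 5.9381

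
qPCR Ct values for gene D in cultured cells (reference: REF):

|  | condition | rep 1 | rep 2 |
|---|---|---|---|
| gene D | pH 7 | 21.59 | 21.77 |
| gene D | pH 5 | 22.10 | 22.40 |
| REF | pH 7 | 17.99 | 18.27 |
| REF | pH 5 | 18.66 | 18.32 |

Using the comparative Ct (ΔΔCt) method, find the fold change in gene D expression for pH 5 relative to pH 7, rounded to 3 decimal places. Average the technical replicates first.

Mean Ct: gene D pH 7 21.680; gene D pH 5 22.250; REF pH 7 18.130; REF pH 5 18.490
ΔCt(pH 7) = 21.680 − 18.130 = 3.550
ΔCt(pH 5) = 22.250 − 18.490 = 3.760
ΔΔCt = 3.760 − 3.550 = 0.210
Fold change = 2^(−0.210) = 0.8645

0.865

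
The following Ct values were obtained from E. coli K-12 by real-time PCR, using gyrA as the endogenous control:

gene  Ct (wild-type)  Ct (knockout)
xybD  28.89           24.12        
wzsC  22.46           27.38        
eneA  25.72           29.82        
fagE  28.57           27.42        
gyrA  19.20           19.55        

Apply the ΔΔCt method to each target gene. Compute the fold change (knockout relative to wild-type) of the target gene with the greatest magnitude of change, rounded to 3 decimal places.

xybD: ΔΔCt = (24.12−19.55) − (28.89−19.20) = 4.57 − 9.69 = -5.12; fold change = 2^5.12 = 34.776
wzsC: ΔΔCt = (27.38−19.55) − (22.46−19.20) = 7.83 − 3.26 = 4.57; fold change = 2^-4.57 = 0.042
eneA: ΔΔCt = (29.82−19.55) − (25.72−19.20) = 10.27 − 6.52 = 3.75; fold change = 2^-3.75 = 0.074
fagE: ΔΔCt = (27.42−19.55) − (28.57−19.20) = 7.87 − 9.37 = -1.50; fold change = 2^1.50 = 2.828
xybD has the largest |ΔΔCt| = 5.12.

34.776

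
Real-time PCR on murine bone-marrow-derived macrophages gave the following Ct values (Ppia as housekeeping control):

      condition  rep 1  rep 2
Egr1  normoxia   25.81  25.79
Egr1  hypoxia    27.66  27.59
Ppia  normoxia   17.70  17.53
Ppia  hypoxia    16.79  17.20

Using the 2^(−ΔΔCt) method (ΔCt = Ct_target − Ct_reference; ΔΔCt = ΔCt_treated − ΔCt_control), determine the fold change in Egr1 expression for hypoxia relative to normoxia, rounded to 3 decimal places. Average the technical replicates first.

Mean Ct: Egr1 normoxia 25.800; Egr1 hypoxia 27.625; Ppia normoxia 17.615; Ppia hypoxia 16.995
ΔCt(normoxia) = 25.800 − 17.615 = 8.185
ΔCt(hypoxia) = 27.625 − 16.995 = 10.630
ΔΔCt = 10.630 − 8.185 = 2.445
Fold change = 2^(−2.445) = 0.1836

0.184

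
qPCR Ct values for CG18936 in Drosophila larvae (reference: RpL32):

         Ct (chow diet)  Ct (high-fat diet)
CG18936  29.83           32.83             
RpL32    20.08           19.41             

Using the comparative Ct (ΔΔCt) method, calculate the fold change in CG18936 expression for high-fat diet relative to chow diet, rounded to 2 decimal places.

0.08

ΔCt(chow diet) = 29.830 − 20.080 = 9.750
ΔCt(high-fat diet) = 32.830 − 19.410 = 13.420
ΔΔCt = 13.420 − 9.750 = 3.670
Fold change = 2^(−3.670) = 0.079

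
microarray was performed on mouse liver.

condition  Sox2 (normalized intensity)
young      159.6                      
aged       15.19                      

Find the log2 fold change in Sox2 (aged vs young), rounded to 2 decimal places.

Fold change = 15.19 / 159.6 = 0.0952
log2(0.0952) = -3.393

-3.39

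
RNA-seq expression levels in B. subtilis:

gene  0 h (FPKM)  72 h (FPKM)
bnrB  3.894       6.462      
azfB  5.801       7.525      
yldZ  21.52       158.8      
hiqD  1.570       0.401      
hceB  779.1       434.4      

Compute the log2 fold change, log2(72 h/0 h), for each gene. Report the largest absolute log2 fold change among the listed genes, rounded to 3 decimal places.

2.883

log2(6.462/3.894) = 0.731  (bnrB)
log2(7.525/5.801) = 0.375  (azfB)
log2(158.8/21.52) = 2.883  (yldZ)
log2(0.401/1.570) = -1.969  (hiqD)
log2(434.4/779.1) = -0.843  (hceB)
The largest magnitude belongs to yldZ.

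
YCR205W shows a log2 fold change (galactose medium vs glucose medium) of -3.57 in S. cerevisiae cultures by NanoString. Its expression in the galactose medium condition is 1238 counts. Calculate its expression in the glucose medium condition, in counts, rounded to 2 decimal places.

Fold change = 2^(-3.57) = 0.0842
glucose medium expression = 1238 / 0.0842 = 14702.72

14702.72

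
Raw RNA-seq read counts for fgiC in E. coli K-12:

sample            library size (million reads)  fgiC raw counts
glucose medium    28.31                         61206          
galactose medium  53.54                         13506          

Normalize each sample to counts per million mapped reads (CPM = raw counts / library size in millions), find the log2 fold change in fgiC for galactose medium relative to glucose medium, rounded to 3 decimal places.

-3.099

CPM(glucose medium) = 61206 / 28.31 = 2161.9922
CPM(galactose medium) = 13506 / 53.54 = 252.2600
Fold change = 252.2600 / 2161.9922 = 0.11668
log2(0.11668) = -3.0994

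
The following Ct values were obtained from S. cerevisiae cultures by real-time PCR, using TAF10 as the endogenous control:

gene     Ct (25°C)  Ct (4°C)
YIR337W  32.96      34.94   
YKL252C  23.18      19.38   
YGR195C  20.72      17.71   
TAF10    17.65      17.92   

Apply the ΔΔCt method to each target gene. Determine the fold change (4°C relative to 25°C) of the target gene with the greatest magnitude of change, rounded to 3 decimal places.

YIR337W: ΔΔCt = (34.94−17.92) − (32.96−17.65) = 17.02 − 15.31 = 1.71; fold change = 2^-1.71 = 0.306
YKL252C: ΔΔCt = (19.38−17.92) − (23.18−17.65) = 1.46 − 5.53 = -4.07; fold change = 2^4.07 = 16.795
YGR195C: ΔΔCt = (17.71−17.92) − (20.72−17.65) = -0.21 − 3.07 = -3.28; fold change = 2^3.28 = 9.714
YKL252C has the largest |ΔΔCt| = 4.07.

16.795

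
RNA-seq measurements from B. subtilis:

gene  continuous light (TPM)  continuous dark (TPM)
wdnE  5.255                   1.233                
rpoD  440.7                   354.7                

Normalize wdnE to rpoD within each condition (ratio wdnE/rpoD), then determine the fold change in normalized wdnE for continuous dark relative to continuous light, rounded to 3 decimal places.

wdnE/rpoD (continuous light) = 5.255 / 440.7 = 0.011924
wdnE/rpoD (continuous dark) = 1.233 / 354.7 = 0.0034762
Fold change = 0.0034762 / 0.011924 = 0.2915

0.292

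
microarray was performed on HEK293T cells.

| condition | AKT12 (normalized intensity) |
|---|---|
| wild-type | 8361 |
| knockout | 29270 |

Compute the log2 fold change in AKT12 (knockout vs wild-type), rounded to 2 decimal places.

1.81

Fold change = 29270 / 8361 = 3.5008
log2(3.5008) = 1.808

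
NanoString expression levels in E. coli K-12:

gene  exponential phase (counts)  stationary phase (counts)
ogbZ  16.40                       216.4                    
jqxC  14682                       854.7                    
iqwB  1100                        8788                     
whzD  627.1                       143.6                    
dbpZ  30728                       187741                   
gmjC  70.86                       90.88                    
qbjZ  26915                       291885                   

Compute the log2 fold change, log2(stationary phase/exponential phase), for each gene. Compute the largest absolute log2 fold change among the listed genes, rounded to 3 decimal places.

log2(216.4/16.40) = 3.722  (ogbZ)
log2(854.7/14682) = -4.102  (jqxC)
log2(8788/1100) = 2.998  (iqwB)
log2(143.6/627.1) = -2.127  (whzD)
log2(187741/30728) = 2.611  (dbpZ)
log2(90.88/70.86) = 0.359  (gmjC)
log2(291885/26915) = 3.439  (qbjZ)
The largest magnitude belongs to jqxC.

4.102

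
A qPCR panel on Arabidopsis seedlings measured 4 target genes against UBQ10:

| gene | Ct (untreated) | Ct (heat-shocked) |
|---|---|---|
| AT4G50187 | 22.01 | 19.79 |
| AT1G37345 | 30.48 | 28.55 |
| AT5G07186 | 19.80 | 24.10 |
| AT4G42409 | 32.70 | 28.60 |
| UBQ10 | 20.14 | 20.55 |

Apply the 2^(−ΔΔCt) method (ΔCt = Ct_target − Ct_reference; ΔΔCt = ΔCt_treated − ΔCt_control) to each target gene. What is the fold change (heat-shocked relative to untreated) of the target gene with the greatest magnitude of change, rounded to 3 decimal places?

22.785

AT4G50187: ΔΔCt = (19.79−20.55) − (22.01−20.14) = -0.76 − 1.87 = -2.63; fold change = 2^2.63 = 6.190
AT1G37345: ΔΔCt = (28.55−20.55) − (30.48−20.14) = 8.00 − 10.34 = -2.34; fold change = 2^2.34 = 5.063
AT5G07186: ΔΔCt = (24.10−20.55) − (19.80−20.14) = 3.55 − (-0.34) = 3.89; fold change = 2^-3.89 = 0.067
AT4G42409: ΔΔCt = (28.60−20.55) − (32.70−20.14) = 8.05 − 12.56 = -4.51; fold change = 2^4.51 = 22.785
AT4G42409 has the largest |ΔΔCt| = 4.51.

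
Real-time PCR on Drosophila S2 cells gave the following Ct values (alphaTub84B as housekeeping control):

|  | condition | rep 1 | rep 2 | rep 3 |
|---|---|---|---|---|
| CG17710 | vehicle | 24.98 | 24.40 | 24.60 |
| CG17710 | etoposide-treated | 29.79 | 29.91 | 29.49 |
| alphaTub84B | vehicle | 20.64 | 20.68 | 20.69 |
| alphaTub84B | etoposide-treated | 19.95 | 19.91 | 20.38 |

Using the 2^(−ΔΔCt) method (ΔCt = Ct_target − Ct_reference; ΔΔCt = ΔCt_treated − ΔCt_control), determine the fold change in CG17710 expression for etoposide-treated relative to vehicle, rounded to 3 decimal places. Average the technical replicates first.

Mean Ct: CG17710 vehicle 24.660; CG17710 etoposide-treated 29.730; alphaTub84B vehicle 20.670; alphaTub84B etoposide-treated 20.080
ΔCt(vehicle) = 24.660 − 20.670 = 3.990
ΔCt(etoposide-treated) = 29.730 − 20.080 = 9.650
ΔΔCt = 9.650 − 3.990 = 5.660
Fold change = 2^(−5.660) = 0.0198

0.020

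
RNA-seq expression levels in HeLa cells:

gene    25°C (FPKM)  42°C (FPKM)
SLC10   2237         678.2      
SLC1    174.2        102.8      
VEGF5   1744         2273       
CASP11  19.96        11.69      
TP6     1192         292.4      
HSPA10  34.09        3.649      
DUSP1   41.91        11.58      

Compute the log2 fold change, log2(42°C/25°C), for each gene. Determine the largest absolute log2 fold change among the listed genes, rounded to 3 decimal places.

3.224

log2(678.2/2237) = -1.722  (SLC10)
log2(102.8/174.2) = -0.761  (SLC1)
log2(2273/1744) = 0.382  (VEGF5)
log2(11.69/19.96) = -0.772  (CASP11)
log2(292.4/1192) = -2.027  (TP6)
log2(3.649/34.09) = -3.224  (HSPA10)
log2(11.58/41.91) = -1.856  (DUSP1)
The largest magnitude belongs to HSPA10.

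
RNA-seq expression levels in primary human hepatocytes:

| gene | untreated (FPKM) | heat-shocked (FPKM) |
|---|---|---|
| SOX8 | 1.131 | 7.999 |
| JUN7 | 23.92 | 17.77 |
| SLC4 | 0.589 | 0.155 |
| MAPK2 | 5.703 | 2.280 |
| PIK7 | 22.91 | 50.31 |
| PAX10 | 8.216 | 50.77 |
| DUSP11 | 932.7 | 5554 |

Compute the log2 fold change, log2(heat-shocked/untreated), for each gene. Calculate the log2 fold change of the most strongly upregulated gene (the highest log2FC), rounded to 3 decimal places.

2.822

log2(7.999/1.131) = 2.822  (SOX8)
log2(17.77/23.92) = -0.429  (JUN7)
log2(0.155/0.589) = -1.926  (SLC4)
log2(2.280/5.703) = -1.323  (MAPK2)
log2(50.31/22.91) = 1.135  (PIK7)
log2(50.77/8.216) = 2.627  (PAX10)
log2(5554/932.7) = 2.574  (DUSP11)
SOX8 is most strongly upregulated.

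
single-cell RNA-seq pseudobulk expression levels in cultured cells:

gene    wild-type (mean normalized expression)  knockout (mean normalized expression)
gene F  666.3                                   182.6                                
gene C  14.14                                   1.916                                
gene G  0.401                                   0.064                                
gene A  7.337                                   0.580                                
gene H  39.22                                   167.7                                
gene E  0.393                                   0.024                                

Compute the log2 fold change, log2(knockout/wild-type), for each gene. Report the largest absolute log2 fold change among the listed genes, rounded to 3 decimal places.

log2(182.6/666.3) = -1.867  (gene F)
log2(1.916/14.14) = -2.884  (gene C)
log2(0.064/0.401) = -2.647  (gene G)
log2(0.580/7.337) = -3.661  (gene A)
log2(167.7/39.22) = 2.096  (gene H)
log2(0.024/0.393) = -4.033  (gene E)
The largest magnitude belongs to gene E.

4.033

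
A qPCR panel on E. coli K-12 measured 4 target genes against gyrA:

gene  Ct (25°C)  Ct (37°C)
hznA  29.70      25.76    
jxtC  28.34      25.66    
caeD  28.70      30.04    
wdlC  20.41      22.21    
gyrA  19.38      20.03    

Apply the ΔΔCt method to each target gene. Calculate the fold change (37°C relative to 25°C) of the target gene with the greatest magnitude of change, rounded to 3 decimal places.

24.084

hznA: ΔΔCt = (25.76−20.03) − (29.70−19.38) = 5.73 − 10.32 = -4.59; fold change = 2^4.59 = 24.084
jxtC: ΔΔCt = (25.66−20.03) − (28.34−19.38) = 5.63 − 8.96 = -3.33; fold change = 2^3.33 = 10.056
caeD: ΔΔCt = (30.04−20.03) − (28.70−19.38) = 10.01 − 9.32 = 0.69; fold change = 2^-0.69 = 0.620
wdlC: ΔΔCt = (22.21−20.03) − (20.41−19.38) = 2.18 − 1.03 = 1.15; fold change = 2^-1.15 = 0.451
hznA has the largest |ΔΔCt| = 4.59.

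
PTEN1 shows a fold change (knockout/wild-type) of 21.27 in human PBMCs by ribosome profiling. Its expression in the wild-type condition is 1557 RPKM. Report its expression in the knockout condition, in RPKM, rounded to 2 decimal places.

knockout expression = 1557 × 21.27 = 33117.39

33117.39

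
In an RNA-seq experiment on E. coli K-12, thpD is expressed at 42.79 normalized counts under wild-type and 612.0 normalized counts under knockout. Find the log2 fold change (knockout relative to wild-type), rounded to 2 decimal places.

Fold change = 612.0 / 42.79 = 14.3024
log2(14.3024) = 3.838

3.84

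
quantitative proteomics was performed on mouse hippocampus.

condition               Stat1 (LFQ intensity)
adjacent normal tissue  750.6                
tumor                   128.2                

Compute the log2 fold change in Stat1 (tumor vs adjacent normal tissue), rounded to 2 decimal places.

Fold change = 128.2 / 750.6 = 0.1708
log2(0.1708) = -2.550

-2.55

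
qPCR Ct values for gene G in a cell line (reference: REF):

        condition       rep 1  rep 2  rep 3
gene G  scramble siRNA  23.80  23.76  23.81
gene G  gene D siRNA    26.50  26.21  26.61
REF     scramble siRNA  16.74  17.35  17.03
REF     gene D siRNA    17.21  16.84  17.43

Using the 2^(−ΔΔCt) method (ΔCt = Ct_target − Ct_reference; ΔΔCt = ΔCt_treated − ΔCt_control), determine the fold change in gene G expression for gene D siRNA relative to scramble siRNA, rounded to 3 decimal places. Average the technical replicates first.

0.173

Mean Ct: gene G scramble siRNA 23.790; gene G gene D siRNA 26.440; REF scramble siRNA 17.040; REF gene D siRNA 17.160
ΔCt(scramble siRNA) = 23.790 − 17.040 = 6.750
ΔCt(gene D siRNA) = 26.440 − 17.160 = 9.280
ΔΔCt = 9.280 − 6.750 = 2.530
Fold change = 2^(−2.530) = 0.1731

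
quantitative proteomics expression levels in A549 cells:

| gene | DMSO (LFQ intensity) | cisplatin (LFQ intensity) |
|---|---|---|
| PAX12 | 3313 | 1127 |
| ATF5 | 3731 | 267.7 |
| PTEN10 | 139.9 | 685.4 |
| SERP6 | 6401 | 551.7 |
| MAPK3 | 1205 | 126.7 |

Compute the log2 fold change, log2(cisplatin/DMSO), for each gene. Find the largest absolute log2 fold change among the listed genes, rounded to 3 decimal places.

3.801

log2(1127/3313) = -1.556  (PAX12)
log2(267.7/3731) = -3.801  (ATF5)
log2(685.4/139.9) = 2.293  (PTEN10)
log2(551.7/6401) = -3.536  (SERP6)
log2(126.7/1205) = -3.250  (MAPK3)
The largest magnitude belongs to ATF5.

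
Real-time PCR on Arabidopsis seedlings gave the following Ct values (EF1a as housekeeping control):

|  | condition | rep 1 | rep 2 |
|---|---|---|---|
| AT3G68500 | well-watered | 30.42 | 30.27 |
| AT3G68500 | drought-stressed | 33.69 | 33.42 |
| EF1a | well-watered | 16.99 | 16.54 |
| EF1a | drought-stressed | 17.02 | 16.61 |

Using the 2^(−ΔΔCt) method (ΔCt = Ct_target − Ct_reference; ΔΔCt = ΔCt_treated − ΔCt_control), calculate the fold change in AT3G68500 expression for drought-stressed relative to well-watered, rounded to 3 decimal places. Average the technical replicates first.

Mean Ct: AT3G68500 well-watered 30.345; AT3G68500 drought-stressed 33.555; EF1a well-watered 16.765; EF1a drought-stressed 16.815
ΔCt(well-watered) = 30.345 − 16.765 = 13.580
ΔCt(drought-stressed) = 33.555 − 16.815 = 16.740
ΔΔCt = 16.740 − 13.580 = 3.160
Fold change = 2^(−3.160) = 0.1119

0.112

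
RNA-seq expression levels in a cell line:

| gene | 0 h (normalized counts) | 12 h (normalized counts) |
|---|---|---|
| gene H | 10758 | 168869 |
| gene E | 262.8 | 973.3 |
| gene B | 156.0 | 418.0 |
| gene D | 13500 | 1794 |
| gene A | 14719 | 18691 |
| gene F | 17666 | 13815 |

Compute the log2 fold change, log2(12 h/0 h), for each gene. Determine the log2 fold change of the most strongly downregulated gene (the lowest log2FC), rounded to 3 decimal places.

-2.912

log2(168869/10758) = 3.972  (gene H)
log2(973.3/262.8) = 1.889  (gene E)
log2(418.0/156.0) = 1.422  (gene B)
log2(1794/13500) = -2.912  (gene D)
log2(18691/14719) = 0.345  (gene A)
log2(13815/17666) = -0.355  (gene F)
gene D is most strongly downregulated.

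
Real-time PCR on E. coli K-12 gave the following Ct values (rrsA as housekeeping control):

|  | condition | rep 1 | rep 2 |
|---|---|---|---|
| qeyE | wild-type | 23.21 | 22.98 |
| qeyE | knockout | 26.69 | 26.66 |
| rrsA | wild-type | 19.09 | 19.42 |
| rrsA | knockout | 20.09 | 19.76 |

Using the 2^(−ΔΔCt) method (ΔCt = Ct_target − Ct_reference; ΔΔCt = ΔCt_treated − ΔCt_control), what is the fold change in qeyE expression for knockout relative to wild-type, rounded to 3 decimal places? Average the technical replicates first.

Mean Ct: qeyE wild-type 23.095; qeyE knockout 26.675; rrsA wild-type 19.255; rrsA knockout 19.925
ΔCt(wild-type) = 23.095 − 19.255 = 3.840
ΔCt(knockout) = 26.675 − 19.925 = 6.750
ΔΔCt = 6.750 − 3.840 = 2.910
Fold change = 2^(−2.910) = 0.1330

0.133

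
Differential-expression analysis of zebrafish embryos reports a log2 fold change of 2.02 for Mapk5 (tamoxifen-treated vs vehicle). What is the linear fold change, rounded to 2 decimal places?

4.06

Fold change = 2^(2.02) = 4.056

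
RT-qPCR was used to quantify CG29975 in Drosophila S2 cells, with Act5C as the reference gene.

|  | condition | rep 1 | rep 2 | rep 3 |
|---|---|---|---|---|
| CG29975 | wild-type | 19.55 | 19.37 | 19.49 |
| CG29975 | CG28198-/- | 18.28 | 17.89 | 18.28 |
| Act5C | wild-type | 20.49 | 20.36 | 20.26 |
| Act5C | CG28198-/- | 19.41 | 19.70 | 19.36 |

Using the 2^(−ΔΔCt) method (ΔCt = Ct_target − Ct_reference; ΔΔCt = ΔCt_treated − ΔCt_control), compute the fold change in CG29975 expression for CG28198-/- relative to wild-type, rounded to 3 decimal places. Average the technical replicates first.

1.357

Mean Ct: CG29975 wild-type 19.470; CG29975 CG28198-/- 18.150; Act5C wild-type 20.370; Act5C CG28198-/- 19.490
ΔCt(wild-type) = 19.470 − 20.370 = -0.900
ΔCt(CG28198-/-) = 18.150 − 19.490 = -1.340
ΔΔCt = -1.340 − (-0.900) = -0.440
Fold change = 2^(−(-0.440)) = 2^0.440 = 1.3566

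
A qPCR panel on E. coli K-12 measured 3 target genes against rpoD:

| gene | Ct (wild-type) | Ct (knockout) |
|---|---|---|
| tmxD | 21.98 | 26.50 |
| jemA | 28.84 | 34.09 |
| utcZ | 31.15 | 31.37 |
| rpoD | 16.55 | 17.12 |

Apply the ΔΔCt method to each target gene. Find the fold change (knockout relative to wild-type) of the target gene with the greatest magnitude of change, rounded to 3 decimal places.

0.039

tmxD: ΔΔCt = (26.50−17.12) − (21.98−16.55) = 9.38 − 5.43 = 3.95; fold change = 2^-3.95 = 0.065
jemA: ΔΔCt = (34.09−17.12) − (28.84−16.55) = 16.97 − 12.29 = 4.68; fold change = 2^-4.68 = 0.039
utcZ: ΔΔCt = (31.37−17.12) − (31.15−16.55) = 14.25 − 14.60 = -0.35; fold change = 2^0.35 = 1.275
jemA has the largest |ΔΔCt| = 4.68.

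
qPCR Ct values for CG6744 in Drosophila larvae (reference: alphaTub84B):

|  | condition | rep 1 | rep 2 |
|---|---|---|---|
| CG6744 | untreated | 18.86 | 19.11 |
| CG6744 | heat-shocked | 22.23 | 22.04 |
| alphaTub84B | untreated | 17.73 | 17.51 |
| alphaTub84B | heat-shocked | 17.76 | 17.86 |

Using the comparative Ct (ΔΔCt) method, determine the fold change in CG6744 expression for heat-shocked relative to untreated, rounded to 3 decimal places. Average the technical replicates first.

Mean Ct: CG6744 untreated 18.985; CG6744 heat-shocked 22.135; alphaTub84B untreated 17.620; alphaTub84B heat-shocked 17.810
ΔCt(untreated) = 18.985 − 17.620 = 1.365
ΔCt(heat-shocked) = 22.135 − 17.810 = 4.325
ΔΔCt = 4.325 − 1.365 = 2.960
Fold change = 2^(−2.960) = 0.1285

0.129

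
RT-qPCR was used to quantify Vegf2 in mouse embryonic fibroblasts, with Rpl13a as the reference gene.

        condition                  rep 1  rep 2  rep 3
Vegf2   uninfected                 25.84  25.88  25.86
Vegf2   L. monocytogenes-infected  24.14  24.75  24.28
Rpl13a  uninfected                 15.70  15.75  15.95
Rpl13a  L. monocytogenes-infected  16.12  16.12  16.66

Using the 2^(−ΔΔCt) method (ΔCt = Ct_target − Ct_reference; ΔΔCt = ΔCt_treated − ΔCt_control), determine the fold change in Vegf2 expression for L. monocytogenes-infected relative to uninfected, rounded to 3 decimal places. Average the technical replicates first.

3.918

Mean Ct: Vegf2 uninfected 25.860; Vegf2 L. monocytogenes-infected 24.390; Rpl13a uninfected 15.800; Rpl13a L. monocytogenes-infected 16.300
ΔCt(uninfected) = 25.860 − 15.800 = 10.060
ΔCt(L. monocytogenes-infected) = 24.390 − 16.300 = 8.090
ΔΔCt = 8.090 − 10.060 = -1.970
Fold change = 2^(−(-1.970)) = 2^1.970 = 3.9177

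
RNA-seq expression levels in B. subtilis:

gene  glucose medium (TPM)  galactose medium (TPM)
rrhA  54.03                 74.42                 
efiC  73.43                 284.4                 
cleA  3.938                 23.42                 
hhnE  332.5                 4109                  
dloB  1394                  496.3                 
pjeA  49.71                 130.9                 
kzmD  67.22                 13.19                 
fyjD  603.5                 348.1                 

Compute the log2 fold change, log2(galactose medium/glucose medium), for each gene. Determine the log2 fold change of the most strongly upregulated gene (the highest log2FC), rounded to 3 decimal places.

3.627

log2(74.42/54.03) = 0.462  (rrhA)
log2(284.4/73.43) = 1.953  (efiC)
log2(23.42/3.938) = 2.572  (cleA)
log2(4109/332.5) = 3.627  (hhnE)
log2(496.3/1394) = -1.490  (dloB)
log2(130.9/49.71) = 1.397  (pjeA)
log2(13.19/67.22) = -2.349  (kzmD)
log2(348.1/603.5) = -0.794  (fyjD)
hhnE is most strongly upregulated.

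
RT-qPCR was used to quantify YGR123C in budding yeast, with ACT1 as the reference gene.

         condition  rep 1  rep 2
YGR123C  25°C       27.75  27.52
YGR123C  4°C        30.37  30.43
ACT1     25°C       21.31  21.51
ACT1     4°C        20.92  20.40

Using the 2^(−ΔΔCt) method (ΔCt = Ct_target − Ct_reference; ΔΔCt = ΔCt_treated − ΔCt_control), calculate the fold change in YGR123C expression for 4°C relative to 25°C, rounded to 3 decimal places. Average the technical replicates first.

0.087

Mean Ct: YGR123C 25°C 27.635; YGR123C 4°C 30.400; ACT1 25°C 21.410; ACT1 4°C 20.660
ΔCt(25°C) = 27.635 − 21.410 = 6.225
ΔCt(4°C) = 30.400 − 20.660 = 9.740
ΔΔCt = 9.740 − 6.225 = 3.515
Fold change = 2^(−3.515) = 0.0875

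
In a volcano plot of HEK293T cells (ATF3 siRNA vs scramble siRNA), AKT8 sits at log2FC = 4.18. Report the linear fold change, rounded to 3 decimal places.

Fold change = 2^(4.18) = 18.1261

18.126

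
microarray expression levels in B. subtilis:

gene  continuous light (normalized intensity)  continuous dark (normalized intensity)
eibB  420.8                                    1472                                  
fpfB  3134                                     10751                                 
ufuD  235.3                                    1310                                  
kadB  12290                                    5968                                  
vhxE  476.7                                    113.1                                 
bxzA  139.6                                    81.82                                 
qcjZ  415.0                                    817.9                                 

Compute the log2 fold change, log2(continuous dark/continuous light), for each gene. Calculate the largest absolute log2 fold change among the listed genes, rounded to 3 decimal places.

log2(1472/420.8) = 1.807  (eibB)
log2(10751/3134) = 1.778  (fpfB)
log2(1310/235.3) = 2.477  (ufuD)
log2(5968/12290) = -1.042  (kadB)
log2(113.1/476.7) = -2.075  (vhxE)
log2(81.82/139.6) = -0.771  (bxzA)
log2(817.9/415.0) = 0.979  (qcjZ)
The largest magnitude belongs to ufuD.

2.477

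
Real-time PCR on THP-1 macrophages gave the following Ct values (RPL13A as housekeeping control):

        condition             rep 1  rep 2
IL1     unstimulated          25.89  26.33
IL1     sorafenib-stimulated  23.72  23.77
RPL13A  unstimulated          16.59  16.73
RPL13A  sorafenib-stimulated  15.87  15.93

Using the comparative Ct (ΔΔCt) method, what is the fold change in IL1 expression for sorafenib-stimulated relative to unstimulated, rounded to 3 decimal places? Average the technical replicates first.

Mean Ct: IL1 unstimulated 26.110; IL1 sorafenib-stimulated 23.745; RPL13A unstimulated 16.660; RPL13A sorafenib-stimulated 15.900
ΔCt(unstimulated) = 26.110 − 16.660 = 9.450
ΔCt(sorafenib-stimulated) = 23.745 − 15.900 = 7.845
ΔΔCt = 7.845 − 9.450 = -1.605
Fold change = 2^(−(-1.605)) = 2^1.605 = 3.0420

3.042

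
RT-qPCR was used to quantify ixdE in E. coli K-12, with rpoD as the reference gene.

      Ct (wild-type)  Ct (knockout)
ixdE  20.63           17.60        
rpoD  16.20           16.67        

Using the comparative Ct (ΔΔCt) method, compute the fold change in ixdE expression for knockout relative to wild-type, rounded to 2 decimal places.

ΔCt(wild-type) = 20.630 − 16.200 = 4.430
ΔCt(knockout) = 17.600 − 16.670 = 0.930
ΔΔCt = 0.930 − 4.430 = -3.500
Fold change = 2^(−(-3.500)) = 2^3.500 = 11.314

11.31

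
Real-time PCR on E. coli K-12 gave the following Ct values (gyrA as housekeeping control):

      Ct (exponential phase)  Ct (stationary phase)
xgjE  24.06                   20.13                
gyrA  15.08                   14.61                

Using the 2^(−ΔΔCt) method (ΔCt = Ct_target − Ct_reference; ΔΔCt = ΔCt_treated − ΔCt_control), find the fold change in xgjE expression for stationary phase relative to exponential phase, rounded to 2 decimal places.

11.00

ΔCt(exponential phase) = 24.060 − 15.080 = 8.980
ΔCt(stationary phase) = 20.130 − 14.610 = 5.520
ΔΔCt = 5.520 − 8.980 = -3.460
Fold change = 2^(−(-3.460)) = 2^3.460 = 11.004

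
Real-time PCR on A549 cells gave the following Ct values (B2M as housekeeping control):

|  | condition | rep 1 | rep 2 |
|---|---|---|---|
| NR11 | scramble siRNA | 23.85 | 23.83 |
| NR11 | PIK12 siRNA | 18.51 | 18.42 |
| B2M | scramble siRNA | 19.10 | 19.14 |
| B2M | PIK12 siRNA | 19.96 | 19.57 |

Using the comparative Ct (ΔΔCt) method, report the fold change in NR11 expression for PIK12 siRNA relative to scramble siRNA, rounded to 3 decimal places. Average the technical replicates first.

Mean Ct: NR11 scramble siRNA 23.840; NR11 PIK12 siRNA 18.465; B2M scramble siRNA 19.120; B2M PIK12 siRNA 19.765
ΔCt(scramble siRNA) = 23.840 − 19.120 = 4.720
ΔCt(PIK12 siRNA) = 18.465 − 19.765 = -1.300
ΔΔCt = -1.300 − 4.720 = -6.020
Fold change = 2^(−(-6.020)) = 2^6.020 = 64.8934

64.893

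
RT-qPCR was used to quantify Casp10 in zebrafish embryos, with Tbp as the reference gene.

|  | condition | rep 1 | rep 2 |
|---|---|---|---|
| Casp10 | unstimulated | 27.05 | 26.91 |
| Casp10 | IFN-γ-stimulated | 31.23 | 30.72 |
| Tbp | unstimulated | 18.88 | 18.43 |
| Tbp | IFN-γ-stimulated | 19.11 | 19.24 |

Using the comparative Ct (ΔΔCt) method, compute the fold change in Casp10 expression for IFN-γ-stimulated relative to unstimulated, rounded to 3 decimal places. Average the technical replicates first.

Mean Ct: Casp10 unstimulated 26.980; Casp10 IFN-γ-stimulated 30.975; Tbp unstimulated 18.655; Tbp IFN-γ-stimulated 19.175
ΔCt(unstimulated) = 26.980 − 18.655 = 8.325
ΔCt(IFN-γ-stimulated) = 30.975 − 19.175 = 11.800
ΔΔCt = 11.800 − 8.325 = 3.475
Fold change = 2^(−3.475) = 0.0899

0.090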